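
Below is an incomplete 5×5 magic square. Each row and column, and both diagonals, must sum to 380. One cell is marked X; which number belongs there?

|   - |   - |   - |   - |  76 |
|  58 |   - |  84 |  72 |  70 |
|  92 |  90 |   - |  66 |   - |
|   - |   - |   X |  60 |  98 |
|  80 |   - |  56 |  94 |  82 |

62

The remaining cell in row 2 is (2,2) = 380 − 284 = 96.
From row 5, 380 − (80 + 56 + 94 + 82) gives (5,2) = 68.
Column 4: 72 + 66 + 60 + 94 + ? = 380, so (1,4) = 88.
Column 5 must total 380; the given cells sum to 326, so (3,5) = 54.
Row 3: 92 + 90 + 66 + 54 + ? = 380, so (3,3) = 78.
Main diagonal: 96 + 78 + 60 + 82 + ? = 380, so (1,1) = 64.
Anti-diagonal: 76 + 72 + 78 + 80 + ? = 380, so (4,2) = 74.
From column 1, 380 − (64 + 58 + 92 + 80) gives (4,1) = 86.
Column 2: 96 + 90 + 74 + 68 + ? = 380, so (1,2) = 52.
Row 1 needs 380; the known cells sum to 280, so (1,3) = 100.
The remaining cell in row 4 is (4,3) = 380 − 318 = 62.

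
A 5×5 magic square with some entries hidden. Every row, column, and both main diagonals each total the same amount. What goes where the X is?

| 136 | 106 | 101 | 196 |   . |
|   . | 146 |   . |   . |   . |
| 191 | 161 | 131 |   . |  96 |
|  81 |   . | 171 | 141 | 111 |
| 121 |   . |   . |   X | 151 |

156

Main diagonal is complete and sums to 705; that is the magic constant.
Row 1 needs 705; the known cells sum to 539, so (1,5) = 166.
Row 3: 191 + 161 + 131 + 96 + ? = 705, so (3,4) = 126.
Using row 4: 81 + 171 + 141 + 111 + ? → (4,2) = 705 − 504 = 201.
Column 1: 136 + 191 + 81 + 121 + ? = 705, so (2,1) = 176.
Column 2 needs 705; the known cells sum to 614, so (5,2) = 91.
Column 5: 166 + 96 + 111 + 151 + ? = 705, so (2,5) = 181.
Anti-diagonal needs 705; the known cells sum to 619, so (2,4) = 86.
Row 2 needs 705; the known cells sum to 589, so (2,3) = 116.
Column 3 needs 705; the known cells sum to 519, so (5,3) = 186.
Column 4: 196 + 86 + 126 + 141 + ? = 705, so (5,4) = 156.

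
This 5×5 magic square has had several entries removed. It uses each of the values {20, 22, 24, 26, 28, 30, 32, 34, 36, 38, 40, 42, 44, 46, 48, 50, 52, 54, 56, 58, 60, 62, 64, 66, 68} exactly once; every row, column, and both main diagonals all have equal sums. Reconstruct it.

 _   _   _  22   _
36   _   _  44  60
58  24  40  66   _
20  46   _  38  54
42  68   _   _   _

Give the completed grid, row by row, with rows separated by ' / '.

The 25 entries sum to 1100, so each line sums to 1100/5 = 220.
Using row 3: 58 + 24 + 40 + 66 + ? → (3,5) = 220 − 188 = 32.
Row 4 must total 220; the given cells sum to 158, so (4,3) = 62.
Column 1 needs 220; the known cells sum to 156, so (1,1) = 64.
From column 4, 220 − (22 + 44 + 66 + 38) gives (5,4) = 50.
From anti-diagonal, 220 − (44 + 40 + 46 + 42) gives (1,5) = 48.
Column 5 needs 220; the known cells sum to 194, so (5,5) = 26.
Using main diagonal: 64 + 40 + 38 + 26 + ? → (2,2) = 220 − 168 = 52.
The remaining cell in row 2 is (2,3) = 220 − 192 = 28.
Row 5: 42 + 68 + 50 + 26 + ? = 220, so (5,3) = 34.
Column 2: 52 + 24 + 46 + 68 + ? = 220, so (1,2) = 30.
Column 3 needs 220; the known cells sum to 164, so (1,3) = 56.

64 30 56 22 48 / 36 52 28 44 60 / 58 24 40 66 32 / 20 46 62 38 54 / 42 68 34 50 26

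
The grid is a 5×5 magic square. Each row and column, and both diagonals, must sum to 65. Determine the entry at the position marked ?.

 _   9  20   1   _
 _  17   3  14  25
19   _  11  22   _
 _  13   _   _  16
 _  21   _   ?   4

18

Row 2 must total 65; the given cells sum to 59, so (2,1) = 6.
Column 2 must total 65; the given cells sum to 60, so (3,2) = 5.
Using row 3: 19 + 5 + 11 + 22 + ? → (3,5) = 65 − 57 = 8.
From column 5, 65 − (25 + 8 + 16 + 4) gives (1,5) = 12.
Anti-diagonal needs 65; the known cells sum to 50, so (5,1) = 15.
From row 1, 65 − (9 + 20 + 1 + 12) gives (1,1) = 23.
Using column 1: 23 + 6 + 19 + 15 + ? → (4,1) = 65 − 63 = 2.
Using main diagonal: 23 + 17 + 11 + 4 + ? → (4,4) = 65 − 55 = 10.
Row 4 needs 65; the known cells sum to 41, so (4,3) = 24.
Using column 3: 20 + 3 + 11 + 24 + ? → (5,3) = 65 − 58 = 7.
Column 4: 1 + 14 + 22 + 10 + ? = 65, so (5,4) = 18.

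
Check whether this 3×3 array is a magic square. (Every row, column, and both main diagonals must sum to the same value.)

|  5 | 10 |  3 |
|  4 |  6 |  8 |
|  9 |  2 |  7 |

Yes

Row 1: 5 + 10 + 3 = 18.
Row 2: 4 + 6 + 8 = 18.
Row 3: 9 + 2 + 7 = 18.
Column 1: 5 + 4 + 9 = 18.
Column 2: 10 + 6 + 2 = 18.
Column 3: 3 + 8 + 7 = 18.
Main diagonal: 5 + 6 + 7 = 18.
Anti-diagonal: 3 + 6 + 9 = 18.
All lines sum to 18.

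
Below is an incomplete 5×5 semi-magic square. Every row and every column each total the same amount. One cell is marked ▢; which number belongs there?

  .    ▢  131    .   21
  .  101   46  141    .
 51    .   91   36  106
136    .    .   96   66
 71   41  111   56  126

61

Row 5 is complete and sums to 405; that is the magic constant.
From row 3, 405 − (51 + 91 + 36 + 106) gives (3,2) = 121.
Column 3 needs 405; the known cells sum to 379, so (4,3) = 26.
From column 4, 405 − (141 + 36 + 96 + 56) gives (1,4) = 76.
Column 5 needs 405; the known cells sum to 319, so (2,5) = 86.
Row 2 must total 405; the given cells sum to 374, so (2,1) = 31.
Using row 4: 136 + 26 + 96 + 66 + ? → (4,2) = 405 − 324 = 81.
Column 1: 31 + 51 + 136 + 71 + ? = 405, so (1,1) = 116.
From column 2, 405 − (101 + 121 + 81 + 41) gives (1,2) = 61.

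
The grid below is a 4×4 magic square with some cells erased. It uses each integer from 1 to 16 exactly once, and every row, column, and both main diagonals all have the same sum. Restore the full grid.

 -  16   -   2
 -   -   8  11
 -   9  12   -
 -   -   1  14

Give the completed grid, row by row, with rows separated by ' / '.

3 16 13 2 / 10 5 8 11 / 6 9 12 7 / 15 4 1 14

The entries are 1 through 16, which sum to 136, so each line sums to 136/4 = 34.
Column 3 must total 34; the given cells sum to 21, so (1,3) = 13.
Column 4: 2 + 11 + 14 + ? = 34, so (3,4) = 7.
From anti-diagonal, 34 − (2 + 8 + 9) gives (4,1) = 15.
From row 1, 34 − (16 + 13 + 2) gives (1,1) = 3.
Row 3 needs 34; the known cells sum to 28, so (3,1) = 6.
Row 4 must total 34; the given cells sum to 30, so (4,2) = 4.
From column 1, 34 − (3 + 6 + 15) gives (2,1) = 10.
Column 2 must total 34; the given cells sum to 29, so (2,2) = 5.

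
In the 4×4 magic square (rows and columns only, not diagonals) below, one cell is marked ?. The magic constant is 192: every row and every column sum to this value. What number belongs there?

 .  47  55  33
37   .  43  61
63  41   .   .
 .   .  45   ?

59

Row 1: 47 + 55 + 33 + ? = 192, so (1,1) = 57.
Row 2: 37 + 43 + 61 + ? = 192, so (2,2) = 51.
Column 1 needs 192; the known cells sum to 157, so (4,1) = 35.
Column 2 must total 192; the given cells sum to 139, so (4,2) = 53.
Column 3: 55 + 43 + 45 + ? = 192, so (3,3) = 49.
Row 3: 63 + 41 + 49 + ? = 192, so (3,4) = 39.
The remaining cell in row 4 is (4,4) = 192 − 133 = 59.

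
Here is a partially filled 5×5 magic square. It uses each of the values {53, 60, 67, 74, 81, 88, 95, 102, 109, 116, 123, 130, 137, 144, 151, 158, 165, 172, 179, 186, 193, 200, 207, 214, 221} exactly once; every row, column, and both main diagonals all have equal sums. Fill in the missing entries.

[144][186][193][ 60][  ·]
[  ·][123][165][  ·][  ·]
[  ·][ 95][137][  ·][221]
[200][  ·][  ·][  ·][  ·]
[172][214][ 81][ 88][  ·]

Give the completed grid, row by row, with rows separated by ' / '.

The 25 entries sum to 3425, so each line sums to 3425/5 = 685.
Row 1 must total 685; the given cells sum to 583, so (1,5) = 102.
Row 5 needs 685; the known cells sum to 555, so (5,5) = 130.
Using column 2: 186 + 123 + 95 + 214 + ? → (4,2) = 685 − 618 = 67.
Column 3: 193 + 165 + 137 + 81 + ? = 685, so (4,3) = 109.
Main diagonal must total 685; the given cells sum to 534, so (4,4) = 151.
Anti-diagonal: 102 + 137 + 67 + 172 + ? = 685, so (2,4) = 207.
From row 4, 685 − (200 + 67 + 109 + 151) gives (4,5) = 158.
From column 4, 685 − (60 + 207 + 151 + 88) gives (3,4) = 179.
Column 5 must total 685; the given cells sum to 611, so (2,5) = 74.
From row 2, 685 − (123 + 165 + 207 + 74) gives (2,1) = 116.
Using row 3: 95 + 137 + 179 + 221 + ? → (3,1) = 685 − 632 = 53.

144 186 193 60 102 / 116 123 165 207 74 / 53 95 137 179 221 / 200 67 109 151 158 / 172 214 81 88 130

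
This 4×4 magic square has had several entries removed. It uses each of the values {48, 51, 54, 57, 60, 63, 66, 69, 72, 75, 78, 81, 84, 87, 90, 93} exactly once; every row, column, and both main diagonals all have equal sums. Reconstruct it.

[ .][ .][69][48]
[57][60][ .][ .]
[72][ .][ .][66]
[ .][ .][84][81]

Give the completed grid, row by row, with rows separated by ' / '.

90 75 69 48 / 57 60 78 87 / 72 93 51 66 / 63 54 84 81

The 16 entries sum to 1128, so each line sums to 1128/4 = 282.
From column 4, 282 − (48 + 66 + 81) gives (2,4) = 87.
The remaining cell in row 2 is (2,3) = 282 − 204 = 78.
From column 3, 282 − (69 + 78 + 84) gives (3,3) = 51.
The remaining cell in main diagonal is (1,1) = 282 − 192 = 90.
Row 1 needs 282; the known cells sum to 207, so (1,2) = 75.
Row 3 must total 282; the given cells sum to 189, so (3,2) = 93.
Column 1: 90 + 57 + 72 + ? = 282, so (4,1) = 63.
From column 2, 282 − (75 + 60 + 93) gives (4,2) = 54.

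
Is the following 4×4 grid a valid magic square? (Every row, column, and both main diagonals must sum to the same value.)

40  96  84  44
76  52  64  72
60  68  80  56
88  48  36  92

Row 1: 40 + 96 + 84 + 44 = 264.
Row 2: 76 + 52 + 64 + 72 = 264.
Row 3: 60 + 68 + 80 + 56 = 264.
Row 4: 88 + 48 + 36 + 92 = 264.
Column 1: 40 + 76 + 60 + 88 = 264.
Column 2: 96 + 52 + 68 + 48 = 264.
Column 3: 84 + 64 + 80 + 36 = 264.
Column 4: 44 + 72 + 56 + 92 = 264.
Main diagonal: 40 + 52 + 80 + 92 = 264.
Anti-diagonal: 44 + 64 + 68 + 88 = 264.
All lines sum to 264.

Yes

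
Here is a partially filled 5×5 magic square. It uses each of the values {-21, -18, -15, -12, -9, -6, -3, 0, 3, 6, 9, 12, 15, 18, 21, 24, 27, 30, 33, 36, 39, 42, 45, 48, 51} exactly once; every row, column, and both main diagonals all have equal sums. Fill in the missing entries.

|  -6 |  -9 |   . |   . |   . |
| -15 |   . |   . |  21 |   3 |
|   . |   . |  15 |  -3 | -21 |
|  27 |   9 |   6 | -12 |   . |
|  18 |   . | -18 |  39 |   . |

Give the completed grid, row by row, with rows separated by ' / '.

The 25 entries sum to 375, so each line sums to 375/5 = 75.
Row 4: 27 + 9 + 6 + (-12) + ? = 75, so (4,5) = 45.
Column 1: -6 + (-15) + 27 + 18 + ? = 75, so (3,1) = 51.
Column 4: 21 + (-3) + (-12) + 39 + ? = 75, so (1,4) = 30.
Anti-diagonal needs 75; the known cells sum to 63, so (1,5) = 12.
The remaining cell in row 1 is (1,3) = 75 − 27 = 48.
From row 3, 75 − (51 + 15 + (-3) + (-21)) gives (3,2) = 33.
The remaining cell in column 3 is (2,3) = 75 − 51 = 24.
The remaining cell in column 5 is (5,5) = 75 − 39 = 36.
The remaining cell in main diagonal is (2,2) = 75 − 33 = 42.
Row 5 needs 75; the known cells sum to 75, so (5,2) = 0.

-6 -9 48 30 12 / -15 42 24 21 3 / 51 33 15 -3 -21 / 27 9 6 -12 45 / 18 0 -18 39 36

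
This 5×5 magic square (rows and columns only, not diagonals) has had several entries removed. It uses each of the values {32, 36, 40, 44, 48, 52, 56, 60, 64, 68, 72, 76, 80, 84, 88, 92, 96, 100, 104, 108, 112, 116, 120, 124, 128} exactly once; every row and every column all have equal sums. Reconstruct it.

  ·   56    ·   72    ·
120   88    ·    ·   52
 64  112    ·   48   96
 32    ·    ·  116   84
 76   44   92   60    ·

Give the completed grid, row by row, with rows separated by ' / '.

108 56 124 72 40 / 120 88 36 104 52 / 64 112 80 48 96 / 32 100 68 116 84 / 76 44 92 60 128

The 25 entries sum to 2000, so each line sums to 2000/5 = 400.
Using row 3: 64 + 112 + 48 + 96 + ? → (3,3) = 400 − 320 = 80.
Row 5: 76 + 44 + 92 + 60 + ? = 400, so (5,5) = 128.
Column 1: 120 + 64 + 32 + 76 + ? = 400, so (1,1) = 108.
The remaining cell in column 2 is (4,2) = 400 − 300 = 100.
Column 4 needs 400; the known cells sum to 296, so (2,4) = 104.
From column 5, 400 − (52 + 96 + 84 + 128) gives (1,5) = 40.
Using row 1: 108 + 56 + 72 + 40 + ? → (1,3) = 400 − 276 = 124.
Row 2 needs 400; the known cells sum to 364, so (2,3) = 36.
Row 4 needs 400; the known cells sum to 332, so (4,3) = 68.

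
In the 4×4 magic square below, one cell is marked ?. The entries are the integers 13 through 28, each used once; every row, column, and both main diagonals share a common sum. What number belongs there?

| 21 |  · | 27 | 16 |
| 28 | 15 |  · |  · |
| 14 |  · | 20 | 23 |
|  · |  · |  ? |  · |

The entries are 13 through 28, which sum to 328, so each line sums to 328/4 = 82.
Row 1 must total 82; the given cells sum to 64, so (1,2) = 18.
Row 3 must total 82; the given cells sum to 57, so (3,2) = 25.
Using column 1: 21 + 28 + 14 + ? → (4,1) = 82 − 63 = 19.
The remaining cell in column 2 is (4,2) = 82 − 58 = 24.
Main diagonal must total 82; the given cells sum to 56, so (4,4) = 26.
Anti-diagonal needs 82; the known cells sum to 60, so (2,3) = 22.
Row 2: 28 + 15 + 22 + ? = 82, so (2,4) = 17.
The remaining cell in row 4 is (4,3) = 82 − 69 = 13.

13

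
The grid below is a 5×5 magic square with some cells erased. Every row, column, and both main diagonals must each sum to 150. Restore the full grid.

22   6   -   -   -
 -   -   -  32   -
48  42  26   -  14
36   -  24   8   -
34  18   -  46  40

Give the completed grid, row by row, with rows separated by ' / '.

22 6 50 44 28 / 10 54 38 32 16 / 48 42 26 20 14 / 36 30 24 8 52 / 34 18 12 46 40

Row 3: 48 + 42 + 26 + 14 + ? = 150, so (3,4) = 20.
Row 5 must total 150; the given cells sum to 138, so (5,3) = 12.
From column 1, 150 − (22 + 48 + 36 + 34) gives (2,1) = 10.
Using column 4: 32 + 20 + 8 + 46 + ? → (1,4) = 150 − 106 = 44.
Using main diagonal: 22 + 26 + 8 + 40 + ? → (2,2) = 150 − 96 = 54.
Column 2 must total 150; the given cells sum to 120, so (4,2) = 30.
Anti-diagonal must total 150; the given cells sum to 122, so (1,5) = 28.
Using row 1: 22 + 6 + 44 + 28 + ? → (1,3) = 150 − 100 = 50.
From row 4, 150 − (36 + 30 + 24 + 8) gives (4,5) = 52.
Column 3: 50 + 26 + 24 + 12 + ? = 150, so (2,3) = 38.
The remaining cell in column 5 is (2,5) = 150 − 134 = 16.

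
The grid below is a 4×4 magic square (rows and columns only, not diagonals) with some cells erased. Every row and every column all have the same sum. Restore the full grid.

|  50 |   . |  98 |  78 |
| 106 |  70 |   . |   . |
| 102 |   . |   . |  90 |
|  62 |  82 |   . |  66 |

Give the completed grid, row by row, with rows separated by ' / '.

Column 1 is already complete: 50 + 106 + 102 + 62 = 320, so that is the magic constant.
Using row 1: 50 + 98 + 78 + ? → (1,2) = 320 − 226 = 94.
From row 4, 320 − (62 + 82 + 66) gives (4,3) = 110.
Column 2: 94 + 70 + 82 + ? = 320, so (3,2) = 74.
Column 4 must total 320; the given cells sum to 234, so (2,4) = 86.
Row 2: 106 + 70 + 86 + ? = 320, so (2,3) = 58.
Row 3 needs 320; the known cells sum to 266, so (3,3) = 54.

50 94 98 78 / 106 70 58 86 / 102 74 54 90 / 62 82 110 66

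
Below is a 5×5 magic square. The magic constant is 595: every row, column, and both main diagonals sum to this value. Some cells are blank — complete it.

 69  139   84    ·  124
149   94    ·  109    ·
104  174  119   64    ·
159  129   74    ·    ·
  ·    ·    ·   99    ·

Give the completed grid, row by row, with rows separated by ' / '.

69 139 84 179 124 / 149 94 164 109 79 / 104 174 119 64 134 / 159 129 74 144 89 / 114 59 154 99 169

Row 1 needs 595; the known cells sum to 416, so (1,4) = 179.
Row 3 must total 595; the given cells sum to 461, so (3,5) = 134.
Using column 1: 69 + 149 + 104 + 159 + ? → (5,1) = 595 − 481 = 114.
Using column 2: 139 + 94 + 174 + 129 + ? → (5,2) = 595 − 536 = 59.
Using column 4: 179 + 109 + 64 + 99 + ? → (4,4) = 595 − 451 = 144.
Main diagonal: 69 + 94 + 119 + 144 + ? = 595, so (5,5) = 169.
From row 4, 595 − (159 + 129 + 74 + 144) gives (4,5) = 89.
Row 5: 114 + 59 + 99 + 169 + ? = 595, so (5,3) = 154.
Column 3 needs 595; the known cells sum to 431, so (2,3) = 164.
Using column 5: 124 + 134 + 89 + 169 + ? → (2,5) = 595 − 516 = 79.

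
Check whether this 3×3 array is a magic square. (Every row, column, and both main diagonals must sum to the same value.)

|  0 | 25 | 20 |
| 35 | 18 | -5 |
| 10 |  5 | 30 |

Row 1: 0 + 25 + 20 = 45.
Row 2: 35 + 18 + (-5) = 48.
Row 3: 10 + 5 + 30 = 45.
Column 1: 0 + 35 + 10 = 45.
Column 2: 25 + 18 + 5 = 48.
Column 3: 20 + (-5) + 30 = 45.
Main diagonal: 0 + 18 + 30 = 48.
Anti-diagonal: 20 + 18 + 10 = 48.

No — column 2 sums to 48 but row 1 sums to 45.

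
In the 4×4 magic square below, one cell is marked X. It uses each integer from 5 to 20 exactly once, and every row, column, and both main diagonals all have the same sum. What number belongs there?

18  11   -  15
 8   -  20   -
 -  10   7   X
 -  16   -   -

14

The entries are 5 through 20, which sum to 200, so each line sums to 200/4 = 50.
From row 1, 50 − (18 + 11 + 15) gives (1,3) = 6.
From column 2, 50 − (11 + 10 + 16) gives (2,2) = 13.
Column 3: 6 + 20 + 7 + ? = 50, so (4,3) = 17.
From main diagonal, 50 − (18 + 13 + 7) gives (4,4) = 12.
Using anti-diagonal: 15 + 20 + 10 + ? → (4,1) = 50 − 45 = 5.
Row 2 needs 50; the known cells sum to 41, so (2,4) = 9.
Column 1 needs 50; the known cells sum to 31, so (3,1) = 19.
Column 4 must total 50; the given cells sum to 36, so (3,4) = 14.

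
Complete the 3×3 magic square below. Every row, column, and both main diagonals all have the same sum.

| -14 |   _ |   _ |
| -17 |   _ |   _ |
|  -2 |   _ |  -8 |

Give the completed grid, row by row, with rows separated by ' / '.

Column 1 is already complete: -14 + -17 + -2 = -33, so that is the magic constant.
Row 3 needs -33; the known cells sum to -10, so (3,2) = -23.
Main diagonal needs -33; the known cells sum to -22, so (2,2) = -11.
Using anti-diagonal: -11 + (-2) + ? → (1,3) = -33 − (-13) = -20.
The remaining cell in row 1 is (1,2) = -33 − (-34) = 1.
Using row 2: -17 + (-11) + ? → (2,3) = -33 − (-28) = -5.

-14 1 -20 / -17 -11 -5 / -2 -23 -8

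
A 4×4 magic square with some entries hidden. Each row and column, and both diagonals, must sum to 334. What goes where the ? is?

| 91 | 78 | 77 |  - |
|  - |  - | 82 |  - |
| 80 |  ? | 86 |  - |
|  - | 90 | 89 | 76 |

The remaining cell in row 1 is (1,4) = 334 − 246 = 88.
Row 4 must total 334; the given cells sum to 255, so (4,1) = 79.
From column 1, 334 − (91 + 80 + 79) gives (2,1) = 84.
Main diagonal must total 334; the given cells sum to 253, so (2,2) = 81.
From anti-diagonal, 334 − (88 + 82 + 79) gives (3,2) = 85.

85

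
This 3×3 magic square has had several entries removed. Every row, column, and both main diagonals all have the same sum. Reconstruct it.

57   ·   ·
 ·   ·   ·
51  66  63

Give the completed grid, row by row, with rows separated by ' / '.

Row 3 is already complete: 51 + 66 + 63 = 180, so that is the magic constant.
Using column 1: 57 + 51 + ? → (2,1) = 180 − 108 = 72.
From main diagonal, 180 − (57 + 63) gives (2,2) = 60.
Anti-diagonal: 60 + 51 + ? = 180, so (1,3) = 69.
Row 1 must total 180; the given cells sum to 126, so (1,2) = 54.
Using row 2: 72 + 60 + ? → (2,3) = 180 − 132 = 48.

57 54 69 / 72 60 48 / 51 66 63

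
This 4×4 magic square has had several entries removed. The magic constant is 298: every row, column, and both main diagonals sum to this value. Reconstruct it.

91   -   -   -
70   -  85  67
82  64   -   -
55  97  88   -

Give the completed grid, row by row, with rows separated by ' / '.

Row 2 must total 298; the given cells sum to 222, so (2,2) = 76.
Using row 4: 55 + 97 + 88 + ? → (4,4) = 298 − 240 = 58.
Column 2: 76 + 64 + 97 + ? = 298, so (1,2) = 61.
Main diagonal: 91 + 76 + 58 + ? = 298, so (3,3) = 73.
Anti-diagonal must total 298; the given cells sum to 204, so (1,4) = 94.
Row 1 must total 298; the given cells sum to 246, so (1,3) = 52.
Row 3 needs 298; the known cells sum to 219, so (3,4) = 79.

91 61 52 94 / 70 76 85 67 / 82 64 73 79 / 55 97 88 58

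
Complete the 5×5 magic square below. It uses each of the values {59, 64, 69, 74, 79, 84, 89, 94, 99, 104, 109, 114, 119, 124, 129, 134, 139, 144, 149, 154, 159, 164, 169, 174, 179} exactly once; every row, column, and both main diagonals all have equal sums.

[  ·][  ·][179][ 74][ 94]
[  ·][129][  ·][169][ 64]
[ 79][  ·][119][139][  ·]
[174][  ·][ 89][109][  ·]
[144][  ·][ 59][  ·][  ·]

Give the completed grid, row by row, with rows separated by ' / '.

114 134 179 74 94 / 84 129 149 169 64 / 79 99 119 139 159 / 174 69 89 109 154 / 144 164 59 104 124

The 25 entries sum to 2975, so each line sums to 2975/5 = 595.
Using column 3: 179 + 119 + 89 + 59 + ? → (2,3) = 595 − 446 = 149.
Column 4 must total 595; the given cells sum to 491, so (5,4) = 104.
Using anti-diagonal: 94 + 169 + 119 + 144 + ? → (4,2) = 595 − 526 = 69.
Row 2: 129 + 149 + 169 + 64 + ? = 595, so (2,1) = 84.
From row 4, 595 − (174 + 69 + 89 + 109) gives (4,5) = 154.
Column 1: 84 + 79 + 174 + 144 + ? = 595, so (1,1) = 114.
Using main diagonal: 114 + 129 + 119 + 109 + ? → (5,5) = 595 − 471 = 124.
Row 1 must total 595; the given cells sum to 461, so (1,2) = 134.
Row 5 needs 595; the known cells sum to 431, so (5,2) = 164.
Column 2: 134 + 129 + 69 + 164 + ? = 595, so (3,2) = 99.
From column 5, 595 − (94 + 64 + 154 + 124) gives (3,5) = 159.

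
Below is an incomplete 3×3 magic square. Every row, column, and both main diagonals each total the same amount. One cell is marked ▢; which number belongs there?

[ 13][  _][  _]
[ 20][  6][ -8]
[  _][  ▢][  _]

34

Row 2 is complete and sums to 18; that is the magic constant.
Column 1 needs 18; the known cells sum to 33, so (3,1) = -15.
From main diagonal, 18 − (13 + 6) gives (3,3) = -1.
Anti-diagonal needs 18; the known cells sum to -9, so (1,3) = 27.
Row 1 must total 18; the given cells sum to 40, so (1,2) = -22.
Row 3 needs 18; the known cells sum to -16, so (3,2) = 34.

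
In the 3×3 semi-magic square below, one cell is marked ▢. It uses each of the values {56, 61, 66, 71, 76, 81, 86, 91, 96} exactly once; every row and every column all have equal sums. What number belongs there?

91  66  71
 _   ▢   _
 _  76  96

The 9 entries sum to 684, so each line sums to 684/3 = 228.
From row 3, 228 − (76 + 96) gives (3,1) = 56.
The remaining cell in column 1 is (2,1) = 228 − 147 = 81.
Using column 2: 66 + 76 + ? → (2,2) = 228 − 142 = 86.

86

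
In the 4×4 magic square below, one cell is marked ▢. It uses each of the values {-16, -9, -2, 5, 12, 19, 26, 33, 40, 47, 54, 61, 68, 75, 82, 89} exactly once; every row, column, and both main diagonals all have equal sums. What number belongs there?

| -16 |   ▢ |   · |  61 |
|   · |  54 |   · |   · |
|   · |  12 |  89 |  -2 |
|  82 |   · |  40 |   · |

The 16 entries sum to 584, so each line sums to 584/4 = 146.
Row 3: 12 + 89 + (-2) + ? = 146, so (3,1) = 47.
Using column 1: -16 + 47 + 82 + ? → (2,1) = 146 − 113 = 33.
The remaining cell in main diagonal is (4,4) = 146 − 127 = 19.
The remaining cell in anti-diagonal is (2,3) = 146 − 155 = -9.
Using row 2: 33 + 54 + (-9) + ? → (2,4) = 146 − 78 = 68.
From row 4, 146 − (82 + 40 + 19) gives (4,2) = 5.
Using column 2: 54 + 12 + 5 + ? → (1,2) = 146 − 71 = 75.

75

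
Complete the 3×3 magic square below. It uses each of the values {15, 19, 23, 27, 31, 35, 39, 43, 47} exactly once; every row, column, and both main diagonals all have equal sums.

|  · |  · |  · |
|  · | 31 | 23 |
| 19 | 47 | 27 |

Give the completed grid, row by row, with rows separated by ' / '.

35 15 43 / 39 31 23 / 19 47 27

The 9 entries sum to 279, so each line sums to 279/3 = 93.
Row 2 needs 93; the known cells sum to 54, so (2,1) = 39.
The remaining cell in column 1 is (1,1) = 93 − 58 = 35.
Using column 2: 31 + 47 + ? → (1,2) = 93 − 78 = 15.
From column 3, 93 − (23 + 27) gives (1,3) = 43.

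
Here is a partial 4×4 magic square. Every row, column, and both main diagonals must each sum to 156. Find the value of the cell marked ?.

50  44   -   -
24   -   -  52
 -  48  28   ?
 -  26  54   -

The remaining cell in column 2 is (2,2) = 156 − 118 = 38.
The remaining cell in main diagonal is (4,4) = 156 − 116 = 40.
From row 2, 156 − (24 + 38 + 52) gives (2,3) = 42.
Row 4: 26 + 54 + 40 + ? = 156, so (4,1) = 36.
Column 1 needs 156; the known cells sum to 110, so (3,1) = 46.
Using column 3: 42 + 28 + 54 + ? → (1,3) = 156 − 124 = 32.
Anti-diagonal needs 156; the known cells sum to 126, so (1,4) = 30.
Row 3 must total 156; the given cells sum to 122, so (3,4) = 34.

34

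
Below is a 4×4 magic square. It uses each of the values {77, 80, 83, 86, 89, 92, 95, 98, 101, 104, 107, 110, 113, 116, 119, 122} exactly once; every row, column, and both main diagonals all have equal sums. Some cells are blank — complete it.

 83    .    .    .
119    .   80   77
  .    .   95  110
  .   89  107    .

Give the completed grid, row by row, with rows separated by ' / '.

83 86 116 113 / 119 122 80 77 / 92 101 95 110 / 104 89 107 98

The 16 entries sum to 1592, so each line sums to 1592/4 = 398.
Using row 2: 119 + 80 + 77 + ? → (2,2) = 398 − 276 = 122.
Column 3 must total 398; the given cells sum to 282, so (1,3) = 116.
The remaining cell in main diagonal is (4,4) = 398 − 300 = 98.
Using row 4: 89 + 107 + 98 + ? → (4,1) = 398 − 294 = 104.
Column 1: 83 + 119 + 104 + ? = 398, so (3,1) = 92.
Using column 4: 77 + 110 + 98 + ? → (1,4) = 398 − 285 = 113.
The remaining cell in anti-diagonal is (3,2) = 398 − 297 = 101.
From row 1, 398 − (83 + 116 + 113) gives (1,2) = 86.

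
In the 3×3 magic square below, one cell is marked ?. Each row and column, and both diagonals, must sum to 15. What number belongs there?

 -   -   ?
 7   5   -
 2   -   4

Row 2 must total 15; the given cells sum to 12, so (2,3) = 3.
From row 3, 15 − (2 + 4) gives (3,2) = 9.
Column 1: 7 + 2 + ? = 15, so (1,1) = 6.
Column 2: 5 + 9 + ? = 15, so (1,2) = 1.
Column 3 needs 15; the known cells sum to 7, so (1,3) = 8.

8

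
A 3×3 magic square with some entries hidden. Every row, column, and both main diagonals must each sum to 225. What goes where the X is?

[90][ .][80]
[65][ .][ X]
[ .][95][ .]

85

Row 1 must total 225; the given cells sum to 170, so (1,2) = 55.
Column 1 needs 225; the known cells sum to 155, so (3,1) = 70.
From column 2, 225 − (55 + 95) gives (2,2) = 75.
Main diagonal needs 225; the known cells sum to 165, so (3,3) = 60.
From row 2, 225 − (65 + 75) gives (2,3) = 85.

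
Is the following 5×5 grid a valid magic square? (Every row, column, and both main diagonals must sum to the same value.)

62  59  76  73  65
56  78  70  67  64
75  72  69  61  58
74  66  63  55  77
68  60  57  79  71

Row 1: 62 + 59 + 76 + 73 + 65 = 335.
Row 2: 56 + 78 + 70 + 67 + 64 = 335.
Row 3: 75 + 72 + 69 + 61 + 58 = 335.
Row 4: 74 + 66 + 63 + 55 + 77 = 335.
Row 5: 68 + 60 + 57 + 79 + 71 = 335.
Column 1: 62 + 56 + 75 + 74 + 68 = 335.
Column 2: 59 + 78 + 72 + 66 + 60 = 335.
Column 3: 76 + 70 + 69 + 63 + 57 = 335.
Column 4: 73 + 67 + 61 + 55 + 79 = 335.
Column 5: 65 + 64 + 58 + 77 + 71 = 335.
Main diagonal: 62 + 78 + 69 + 55 + 71 = 335.
Anti-diagonal: 65 + 67 + 69 + 66 + 68 = 335.
All lines sum to 335.

Yes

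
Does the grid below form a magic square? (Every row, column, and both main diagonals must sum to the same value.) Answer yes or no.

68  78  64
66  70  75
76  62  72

Row 1: 68 + 78 + 64 = 210.
Row 2: 66 + 70 + 75 = 211.
Row 3: 76 + 62 + 72 = 210.
Column 1: 68 + 66 + 76 = 210.
Column 2: 78 + 70 + 62 = 210.
Column 3: 64 + 75 + 72 = 211.
Main diagonal: 68 + 70 + 72 = 210.
Anti-diagonal: 64 + 70 + 76 = 210.

No — column 3 sums to 211 but row 1 sums to 210.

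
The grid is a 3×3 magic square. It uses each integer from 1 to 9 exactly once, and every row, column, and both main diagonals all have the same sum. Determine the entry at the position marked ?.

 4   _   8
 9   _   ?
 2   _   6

1

The entries are 1 through 9, which sum to 45, so each line sums to 45/3 = 15.
Row 1: 4 + 8 + ? = 15, so (1,2) = 3.
The remaining cell in row 3 is (3,2) = 15 − 8 = 7.
The remaining cell in column 2 is (2,2) = 15 − 10 = 5.
Column 3: 8 + 6 + ? = 15, so (2,3) = 1.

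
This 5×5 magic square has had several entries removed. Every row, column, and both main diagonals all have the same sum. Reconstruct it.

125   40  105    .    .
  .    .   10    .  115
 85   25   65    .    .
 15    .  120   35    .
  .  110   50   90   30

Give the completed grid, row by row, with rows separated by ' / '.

Column 3 is already complete: 105 + 10 + 65 + 120 + 50 = 350, so that is the magic constant.
Row 5: 110 + 50 + 90 + 30 + ? = 350, so (5,1) = 70.
Column 1 needs 350; the known cells sum to 295, so (2,1) = 55.
Main diagonal must total 350; the given cells sum to 255, so (2,2) = 95.
Row 2 needs 350; the known cells sum to 275, so (2,4) = 75.
Column 2 needs 350; the known cells sum to 270, so (4,2) = 80.
Anti-diagonal: 75 + 65 + 80 + 70 + ? = 350, so (1,5) = 60.
Row 1: 125 + 40 + 105 + 60 + ? = 350, so (1,4) = 20.
Using row 4: 15 + 80 + 120 + 35 + ? → (4,5) = 350 − 250 = 100.
Column 4 must total 350; the given cells sum to 220, so (3,4) = 130.
Column 5: 60 + 115 + 100 + 30 + ? = 350, so (3,5) = 45.

125 40 105 20 60 / 55 95 10 75 115 / 85 25 65 130 45 / 15 80 120 35 100 / 70 110 50 90 30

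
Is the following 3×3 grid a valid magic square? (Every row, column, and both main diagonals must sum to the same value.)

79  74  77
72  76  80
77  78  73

Row 1: 79 + 74 + 77 = 230.
Row 2: 72 + 76 + 80 = 228.
Row 3: 77 + 78 + 73 = 228.
Column 1: 79 + 72 + 77 = 228.
Column 2: 74 + 76 + 78 = 228.
Column 3: 77 + 80 + 73 = 230.
Main diagonal: 79 + 76 + 73 = 228.
Anti-diagonal: 77 + 76 + 77 = 230.

No — column 3 sums to 230 but column 2 sums to 228.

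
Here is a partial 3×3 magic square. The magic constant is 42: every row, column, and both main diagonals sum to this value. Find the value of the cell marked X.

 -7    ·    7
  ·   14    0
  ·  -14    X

35

Row 1: -7 + 7 + ? = 42, so (1,2) = 42.
Row 2 must total 42; the given cells sum to 14, so (2,1) = 28.
Column 1: -7 + 28 + ? = 42, so (3,1) = 21.
Column 3 must total 42; the given cells sum to 7, so (3,3) = 35.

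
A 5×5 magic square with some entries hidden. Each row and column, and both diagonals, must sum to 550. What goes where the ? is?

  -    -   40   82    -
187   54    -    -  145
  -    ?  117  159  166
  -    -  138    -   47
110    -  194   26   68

75

From row 5, 550 − (110 + 194 + 26 + 68) gives (5,2) = 152.
The remaining cell in column 3 is (2,3) = 550 − 489 = 61.
Column 5: 145 + 166 + 47 + 68 + ? = 550, so (1,5) = 124.
Row 2 needs 550; the known cells sum to 447, so (2,4) = 103.
Column 4 needs 550; the known cells sum to 370, so (4,4) = 180.
Main diagonal must total 550; the given cells sum to 419, so (1,1) = 131.
Using anti-diagonal: 124 + 103 + 117 + 110 + ? → (4,2) = 550 − 454 = 96.
The remaining cell in row 1 is (1,2) = 550 − 377 = 173.
Row 4 must total 550; the given cells sum to 461, so (4,1) = 89.
Column 1 must total 550; the given cells sum to 517, so (3,1) = 33.
From column 2, 550 − (173 + 54 + 96 + 152) gives (3,2) = 75.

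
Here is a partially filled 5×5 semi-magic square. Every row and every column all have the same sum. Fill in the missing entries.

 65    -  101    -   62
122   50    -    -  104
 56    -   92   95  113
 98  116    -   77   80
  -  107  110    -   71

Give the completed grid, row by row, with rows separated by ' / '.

65 83 101 119 62 / 122 50 68 86 104 / 56 74 92 95 113 / 98 116 59 77 80 / 89 107 110 53 71

Column 5 is already complete: 62 + 104 + 113 + 80 + 71 = 430, so that is the magic constant.
Row 3 must total 430; the given cells sum to 356, so (3,2) = 74.
Row 4 must total 430; the given cells sum to 371, so (4,3) = 59.
From column 1, 430 − (65 + 122 + 56 + 98) gives (5,1) = 89.
From column 2, 430 − (50 + 74 + 116 + 107) gives (1,2) = 83.
Using column 3: 101 + 92 + 59 + 110 + ? → (2,3) = 430 − 362 = 68.
From row 1, 430 − (65 + 83 + 101 + 62) gives (1,4) = 119.
Row 2 needs 430; the known cells sum to 344, so (2,4) = 86.
The remaining cell in row 5 is (5,4) = 430 − 377 = 53.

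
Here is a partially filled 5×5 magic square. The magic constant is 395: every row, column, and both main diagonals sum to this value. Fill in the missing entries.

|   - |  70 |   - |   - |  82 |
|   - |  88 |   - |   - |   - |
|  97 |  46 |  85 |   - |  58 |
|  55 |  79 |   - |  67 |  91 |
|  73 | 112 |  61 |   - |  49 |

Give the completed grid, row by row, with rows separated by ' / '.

Row 3 must total 395; the given cells sum to 286, so (3,4) = 109.
The remaining cell in row 4 is (4,3) = 395 − 292 = 103.
Row 5 needs 395; the known cells sum to 295, so (5,4) = 100.
Using column 5: 82 + 58 + 91 + 49 + ? → (2,5) = 395 − 280 = 115.
Main diagonal must total 395; the given cells sum to 289, so (1,1) = 106.
From anti-diagonal, 395 − (82 + 85 + 79 + 73) gives (2,4) = 76.
The remaining cell in column 1 is (2,1) = 395 − 331 = 64.
Column 4 needs 395; the known cells sum to 352, so (1,4) = 43.
Row 1: 106 + 70 + 43 + 82 + ? = 395, so (1,3) = 94.
From row 2, 395 − (64 + 88 + 76 + 115) gives (2,3) = 52.

106 70 94 43 82 / 64 88 52 76 115 / 97 46 85 109 58 / 55 79 103 67 91 / 73 112 61 100 49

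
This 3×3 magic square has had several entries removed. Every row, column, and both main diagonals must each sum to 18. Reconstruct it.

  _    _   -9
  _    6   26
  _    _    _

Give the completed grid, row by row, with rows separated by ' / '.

Using row 2: 6 + 26 + ? → (2,1) = 18 − 32 = -14.
The remaining cell in column 3 is (3,3) = 18 − 17 = 1.
From main diagonal, 18 − (6 + 1) gives (1,1) = 11.
Using anti-diagonal: -9 + 6 + ? → (3,1) = 18 − (-3) = 21.
The remaining cell in row 1 is (1,2) = 18 − 2 = 16.
Row 3 must total 18; the given cells sum to 22, so (3,2) = -4.

11 16 -9 / -14 6 26 / 21 -4 1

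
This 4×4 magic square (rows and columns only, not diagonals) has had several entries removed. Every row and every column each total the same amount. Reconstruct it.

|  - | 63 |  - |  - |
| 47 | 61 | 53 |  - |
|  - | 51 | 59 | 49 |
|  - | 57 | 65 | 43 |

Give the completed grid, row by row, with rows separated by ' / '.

Column 2 is already complete: 63 + 61 + 51 + 57 = 232, so that is the magic constant.
Using row 2: 47 + 61 + 53 + ? → (2,4) = 232 − 161 = 71.
Row 3 needs 232; the known cells sum to 159, so (3,1) = 73.
Row 4 needs 232; the known cells sum to 165, so (4,1) = 67.
Column 1: 47 + 73 + 67 + ? = 232, so (1,1) = 45.
From column 3, 232 − (53 + 59 + 65) gives (1,3) = 55.
Using column 4: 71 + 49 + 43 + ? → (1,4) = 232 − 163 = 69.

45 63 55 69 / 47 61 53 71 / 73 51 59 49 / 67 57 65 43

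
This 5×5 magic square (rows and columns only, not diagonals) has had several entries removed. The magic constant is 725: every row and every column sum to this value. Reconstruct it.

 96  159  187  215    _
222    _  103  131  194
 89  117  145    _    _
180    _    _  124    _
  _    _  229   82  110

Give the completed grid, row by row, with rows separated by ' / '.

From row 1, 725 − (96 + 159 + 187 + 215) gives (1,5) = 68.
The remaining cell in row 2 is (2,2) = 725 − 650 = 75.
Using column 1: 96 + 222 + 89 + 180 + ? → (5,1) = 725 − 587 = 138.
Column 3: 187 + 103 + 145 + 229 + ? = 725, so (4,3) = 61.
From column 4, 725 − (215 + 131 + 124 + 82) gives (3,4) = 173.
The remaining cell in row 3 is (3,5) = 725 − 524 = 201.
Using row 5: 138 + 229 + 82 + 110 + ? → (5,2) = 725 − 559 = 166.
Column 2 needs 725; the known cells sum to 517, so (4,2) = 208.
Column 5 must total 725; the given cells sum to 573, so (4,5) = 152.

96 159 187 215 68 / 222 75 103 131 194 / 89 117 145 173 201 / 180 208 61 124 152 / 138 166 229 82 110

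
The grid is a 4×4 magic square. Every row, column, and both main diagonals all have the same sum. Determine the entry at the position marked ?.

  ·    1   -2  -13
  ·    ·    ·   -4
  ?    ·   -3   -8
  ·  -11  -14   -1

-9

Column 4 is complete and sums to -26; that is the magic constant.
Row 1 must total -26; the given cells sum to -14, so (1,1) = -12.
Row 4 must total -26; the given cells sum to -26, so (4,1) = 0.
Column 3 must total -26; the given cells sum to -19, so (2,3) = -7.
Using main diagonal: -12 + (-3) + (-1) + ? → (2,2) = -26 − (-16) = -10.
Anti-diagonal: -13 + (-7) + 0 + ? = -26, so (3,2) = -6.
Row 2 must total -26; the given cells sum to -21, so (2,1) = -5.
From row 3, -26 − (-6 + (-3) + (-8)) gives (3,1) = -9.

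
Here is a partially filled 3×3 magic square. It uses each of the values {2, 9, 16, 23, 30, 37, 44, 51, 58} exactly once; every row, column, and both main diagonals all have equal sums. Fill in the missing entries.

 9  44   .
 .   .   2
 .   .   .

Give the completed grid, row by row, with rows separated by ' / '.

9 44 37 / 58 30 2 / 23 16 51

The 9 entries sum to 270, so each line sums to 270/3 = 90.
Row 1: 9 + 44 + ? = 90, so (1,3) = 37.
Column 3 needs 90; the known cells sum to 39, so (3,3) = 51.
Using main diagonal: 9 + 51 + ? → (2,2) = 90 − 60 = 30.
Anti-diagonal needs 90; the known cells sum to 67, so (3,1) = 23.
Row 2: 30 + 2 + ? = 90, so (2,1) = 58.
Row 3: 23 + 51 + ? = 90, so (3,2) = 16.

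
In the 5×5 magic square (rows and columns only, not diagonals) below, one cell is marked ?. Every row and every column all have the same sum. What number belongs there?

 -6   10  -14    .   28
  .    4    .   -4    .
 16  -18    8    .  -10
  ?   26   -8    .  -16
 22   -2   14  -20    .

Column 2 is complete and sums to 20; that is the magic constant.
Using row 1: -6 + 10 + (-14) + 28 + ? → (1,4) = 20 − 18 = 2.
From row 3, 20 − (16 + (-18) + 8 + (-10)) gives (3,4) = 24.
From row 5, 20 − (22 + (-2) + 14 + (-20)) gives (5,5) = 6.
The remaining cell in column 3 is (2,3) = 20 − 0 = 20.
Column 4: 2 + (-4) + 24 + (-20) + ? = 20, so (4,4) = 18.
Column 5 needs 20; the known cells sum to 8, so (2,5) = 12.
From row 2, 20 − (4 + 20 + (-4) + 12) gives (2,1) = -12.
Row 4 must total 20; the given cells sum to 20, so (4,1) = 0.

0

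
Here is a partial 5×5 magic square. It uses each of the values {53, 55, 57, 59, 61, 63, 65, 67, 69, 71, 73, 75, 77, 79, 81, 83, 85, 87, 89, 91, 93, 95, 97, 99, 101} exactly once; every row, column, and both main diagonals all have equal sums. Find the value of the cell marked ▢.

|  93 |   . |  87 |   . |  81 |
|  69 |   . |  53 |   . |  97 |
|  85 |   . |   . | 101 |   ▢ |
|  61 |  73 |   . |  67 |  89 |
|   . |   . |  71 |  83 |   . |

63

The 25 entries sum to 1925, so each line sums to 1925/5 = 385.
Row 4 must total 385; the given cells sum to 290, so (4,3) = 95.
Column 1 needs 385; the known cells sum to 308, so (5,1) = 77.
Using column 3: 87 + 53 + 95 + 71 + ? → (3,3) = 385 − 306 = 79.
Using anti-diagonal: 81 + 79 + 73 + 77 + ? → (2,4) = 385 − 310 = 75.
The remaining cell in row 2 is (2,2) = 385 − 294 = 91.
The remaining cell in column 4 is (1,4) = 385 − 326 = 59.
Main diagonal: 93 + 91 + 79 + 67 + ? = 385, so (5,5) = 55.
From row 1, 385 − (93 + 87 + 59 + 81) gives (1,2) = 65.
Using row 5: 77 + 71 + 83 + 55 + ? → (5,2) = 385 − 286 = 99.
Column 2: 65 + 91 + 73 + 99 + ? = 385, so (3,2) = 57.
From column 5, 385 − (81 + 97 + 89 + 55) gives (3,5) = 63.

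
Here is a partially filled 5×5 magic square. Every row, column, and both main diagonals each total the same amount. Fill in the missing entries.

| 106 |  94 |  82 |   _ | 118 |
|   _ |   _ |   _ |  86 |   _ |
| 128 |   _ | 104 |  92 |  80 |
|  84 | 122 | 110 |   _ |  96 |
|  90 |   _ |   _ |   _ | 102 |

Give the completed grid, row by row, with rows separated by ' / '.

106 94 82 120 118 / 112 100 98 86 124 / 128 116 104 92 80 / 84 122 110 108 96 / 90 88 126 114 102

Anti-diagonal is already complete: 118 + 86 + 104 + 122 + 90 = 520, so that is the magic constant.
Using row 1: 106 + 94 + 82 + 118 + ? → (1,4) = 520 − 400 = 120.
Row 3 needs 520; the known cells sum to 404, so (3,2) = 116.
Using row 4: 84 + 122 + 110 + 96 + ? → (4,4) = 520 − 412 = 108.
Column 1 needs 520; the known cells sum to 408, so (2,1) = 112.
Column 4 needs 520; the known cells sum to 406, so (5,4) = 114.
Using column 5: 118 + 80 + 96 + 102 + ? → (2,5) = 520 − 396 = 124.
Main diagonal must total 520; the given cells sum to 420, so (2,2) = 100.
Row 2 needs 520; the known cells sum to 422, so (2,3) = 98.
The remaining cell in column 2 is (5,2) = 520 − 432 = 88.
Column 3 must total 520; the given cells sum to 394, so (5,3) = 126.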